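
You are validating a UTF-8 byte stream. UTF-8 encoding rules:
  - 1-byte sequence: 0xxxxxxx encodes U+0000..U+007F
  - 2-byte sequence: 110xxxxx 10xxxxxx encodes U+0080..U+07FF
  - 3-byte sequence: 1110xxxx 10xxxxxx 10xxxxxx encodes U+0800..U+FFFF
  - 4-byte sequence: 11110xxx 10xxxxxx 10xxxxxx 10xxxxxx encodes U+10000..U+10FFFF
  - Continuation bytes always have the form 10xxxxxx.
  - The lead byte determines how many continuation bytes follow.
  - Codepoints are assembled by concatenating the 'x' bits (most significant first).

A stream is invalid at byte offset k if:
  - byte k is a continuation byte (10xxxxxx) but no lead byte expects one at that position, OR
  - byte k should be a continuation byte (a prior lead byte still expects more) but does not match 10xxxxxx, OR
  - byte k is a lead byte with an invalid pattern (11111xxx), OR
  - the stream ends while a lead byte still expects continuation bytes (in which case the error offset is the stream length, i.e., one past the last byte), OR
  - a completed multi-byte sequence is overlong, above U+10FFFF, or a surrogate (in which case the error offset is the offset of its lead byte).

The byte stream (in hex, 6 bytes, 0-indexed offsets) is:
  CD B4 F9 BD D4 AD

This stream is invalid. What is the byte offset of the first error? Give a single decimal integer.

Byte[0]=CD: 2-byte lead, need 1 cont bytes. acc=0xD
Byte[1]=B4: continuation. acc=(acc<<6)|0x34=0x374
Completed: cp=U+0374 (starts at byte 0)
Byte[2]=F9: INVALID lead byte (not 0xxx/110x/1110/11110)

Answer: 2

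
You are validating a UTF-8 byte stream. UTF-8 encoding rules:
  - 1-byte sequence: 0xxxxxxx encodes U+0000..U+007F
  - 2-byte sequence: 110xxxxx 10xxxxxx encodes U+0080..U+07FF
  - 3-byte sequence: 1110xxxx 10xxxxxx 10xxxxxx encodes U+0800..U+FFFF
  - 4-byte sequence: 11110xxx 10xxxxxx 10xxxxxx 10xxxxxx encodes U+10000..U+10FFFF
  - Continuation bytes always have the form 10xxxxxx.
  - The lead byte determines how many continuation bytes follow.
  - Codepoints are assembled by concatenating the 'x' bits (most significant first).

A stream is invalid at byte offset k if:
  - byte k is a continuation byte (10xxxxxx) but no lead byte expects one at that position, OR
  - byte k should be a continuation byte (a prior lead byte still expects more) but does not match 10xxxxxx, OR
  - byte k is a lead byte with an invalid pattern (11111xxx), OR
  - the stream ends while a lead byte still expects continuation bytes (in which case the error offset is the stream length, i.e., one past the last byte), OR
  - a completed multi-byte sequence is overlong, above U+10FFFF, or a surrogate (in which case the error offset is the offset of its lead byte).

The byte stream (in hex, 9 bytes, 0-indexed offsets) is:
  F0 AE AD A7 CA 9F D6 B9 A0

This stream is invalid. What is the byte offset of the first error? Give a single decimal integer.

Byte[0]=F0: 4-byte lead, need 3 cont bytes. acc=0x0
Byte[1]=AE: continuation. acc=(acc<<6)|0x2E=0x2E
Byte[2]=AD: continuation. acc=(acc<<6)|0x2D=0xBAD
Byte[3]=A7: continuation. acc=(acc<<6)|0x27=0x2EB67
Completed: cp=U+2EB67 (starts at byte 0)
Byte[4]=CA: 2-byte lead, need 1 cont bytes. acc=0xA
Byte[5]=9F: continuation. acc=(acc<<6)|0x1F=0x29F
Completed: cp=U+029F (starts at byte 4)
Byte[6]=D6: 2-byte lead, need 1 cont bytes. acc=0x16
Byte[7]=B9: continuation. acc=(acc<<6)|0x39=0x5B9
Completed: cp=U+05B9 (starts at byte 6)
Byte[8]=A0: INVALID lead byte (not 0xxx/110x/1110/11110)

Answer: 8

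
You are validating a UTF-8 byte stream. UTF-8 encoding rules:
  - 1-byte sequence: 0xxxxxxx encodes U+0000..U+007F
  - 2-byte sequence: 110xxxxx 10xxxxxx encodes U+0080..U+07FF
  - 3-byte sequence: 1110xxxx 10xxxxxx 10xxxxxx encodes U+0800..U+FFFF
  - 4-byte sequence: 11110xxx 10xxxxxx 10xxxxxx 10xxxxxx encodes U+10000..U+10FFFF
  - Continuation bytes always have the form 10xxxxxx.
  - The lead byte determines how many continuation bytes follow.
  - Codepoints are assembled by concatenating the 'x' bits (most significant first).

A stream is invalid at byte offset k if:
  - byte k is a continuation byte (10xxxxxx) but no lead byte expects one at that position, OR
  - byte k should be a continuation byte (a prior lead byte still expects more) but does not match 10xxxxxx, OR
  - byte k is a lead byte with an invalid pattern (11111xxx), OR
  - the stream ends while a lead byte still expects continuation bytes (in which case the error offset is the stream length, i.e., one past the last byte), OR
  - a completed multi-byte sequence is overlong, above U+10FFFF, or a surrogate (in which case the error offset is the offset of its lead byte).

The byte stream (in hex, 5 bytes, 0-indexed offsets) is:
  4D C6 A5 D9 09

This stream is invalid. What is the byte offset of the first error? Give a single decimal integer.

Answer: 4

Derivation:
Byte[0]=4D: 1-byte ASCII. cp=U+004D
Byte[1]=C6: 2-byte lead, need 1 cont bytes. acc=0x6
Byte[2]=A5: continuation. acc=(acc<<6)|0x25=0x1A5
Completed: cp=U+01A5 (starts at byte 1)
Byte[3]=D9: 2-byte lead, need 1 cont bytes. acc=0x19
Byte[4]=09: expected 10xxxxxx continuation. INVALID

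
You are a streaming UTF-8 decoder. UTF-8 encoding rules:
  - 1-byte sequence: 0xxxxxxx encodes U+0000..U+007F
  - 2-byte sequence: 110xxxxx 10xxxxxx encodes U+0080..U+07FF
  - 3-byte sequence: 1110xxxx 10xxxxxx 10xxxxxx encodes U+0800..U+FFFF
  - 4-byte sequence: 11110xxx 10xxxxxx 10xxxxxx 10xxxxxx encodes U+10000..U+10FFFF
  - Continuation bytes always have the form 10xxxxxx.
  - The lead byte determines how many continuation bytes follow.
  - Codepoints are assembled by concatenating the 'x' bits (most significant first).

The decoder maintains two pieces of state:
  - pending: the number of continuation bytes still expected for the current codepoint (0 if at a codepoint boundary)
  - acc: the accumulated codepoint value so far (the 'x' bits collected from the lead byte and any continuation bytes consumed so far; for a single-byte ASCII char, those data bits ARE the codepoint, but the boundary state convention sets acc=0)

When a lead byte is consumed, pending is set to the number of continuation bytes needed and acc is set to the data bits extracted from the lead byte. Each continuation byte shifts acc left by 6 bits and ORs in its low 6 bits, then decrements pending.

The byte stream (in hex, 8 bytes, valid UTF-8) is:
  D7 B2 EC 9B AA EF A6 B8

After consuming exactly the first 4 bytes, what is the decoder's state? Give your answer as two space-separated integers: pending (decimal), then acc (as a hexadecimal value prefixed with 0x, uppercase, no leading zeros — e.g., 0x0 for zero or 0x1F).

Byte[0]=D7: 2-byte lead. pending=1, acc=0x17
Byte[1]=B2: continuation. acc=(acc<<6)|0x32=0x5F2, pending=0
Byte[2]=EC: 3-byte lead. pending=2, acc=0xC
Byte[3]=9B: continuation. acc=(acc<<6)|0x1B=0x31B, pending=1

Answer: 1 0x31B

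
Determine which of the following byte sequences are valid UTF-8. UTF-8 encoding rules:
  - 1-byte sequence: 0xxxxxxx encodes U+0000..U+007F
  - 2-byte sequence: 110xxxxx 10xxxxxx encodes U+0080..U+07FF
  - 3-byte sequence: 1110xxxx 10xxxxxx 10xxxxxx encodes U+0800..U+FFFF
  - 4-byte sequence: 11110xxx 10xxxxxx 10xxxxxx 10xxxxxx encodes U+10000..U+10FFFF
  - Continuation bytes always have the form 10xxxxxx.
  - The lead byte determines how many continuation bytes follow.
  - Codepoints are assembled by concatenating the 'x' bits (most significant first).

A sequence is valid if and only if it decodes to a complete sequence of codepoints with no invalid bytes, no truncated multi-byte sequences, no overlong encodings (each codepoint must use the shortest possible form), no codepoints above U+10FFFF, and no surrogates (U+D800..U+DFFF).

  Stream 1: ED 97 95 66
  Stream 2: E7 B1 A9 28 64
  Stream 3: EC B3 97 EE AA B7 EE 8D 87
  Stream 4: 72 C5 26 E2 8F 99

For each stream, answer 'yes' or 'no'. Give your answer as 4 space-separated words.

Stream 1: decodes cleanly. VALID
Stream 2: decodes cleanly. VALID
Stream 3: decodes cleanly. VALID
Stream 4: error at byte offset 2. INVALID

Answer: yes yes yes no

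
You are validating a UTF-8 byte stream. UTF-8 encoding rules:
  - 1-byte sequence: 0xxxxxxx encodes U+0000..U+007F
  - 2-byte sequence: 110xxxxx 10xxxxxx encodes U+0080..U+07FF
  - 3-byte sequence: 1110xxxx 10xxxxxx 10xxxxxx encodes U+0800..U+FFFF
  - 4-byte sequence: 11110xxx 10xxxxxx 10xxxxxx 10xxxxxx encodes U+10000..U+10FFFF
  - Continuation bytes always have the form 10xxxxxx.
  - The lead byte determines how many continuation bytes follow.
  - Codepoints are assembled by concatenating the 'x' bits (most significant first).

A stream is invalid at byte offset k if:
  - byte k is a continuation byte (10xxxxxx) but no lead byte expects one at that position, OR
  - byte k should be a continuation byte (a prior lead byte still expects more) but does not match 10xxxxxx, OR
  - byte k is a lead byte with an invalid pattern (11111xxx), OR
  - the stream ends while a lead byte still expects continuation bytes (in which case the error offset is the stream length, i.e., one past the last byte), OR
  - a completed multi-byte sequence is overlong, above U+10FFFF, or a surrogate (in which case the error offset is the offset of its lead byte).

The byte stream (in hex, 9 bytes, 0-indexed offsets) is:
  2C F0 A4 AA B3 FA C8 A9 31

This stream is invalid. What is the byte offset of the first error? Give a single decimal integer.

Answer: 5

Derivation:
Byte[0]=2C: 1-byte ASCII. cp=U+002C
Byte[1]=F0: 4-byte lead, need 3 cont bytes. acc=0x0
Byte[2]=A4: continuation. acc=(acc<<6)|0x24=0x24
Byte[3]=AA: continuation. acc=(acc<<6)|0x2A=0x92A
Byte[4]=B3: continuation. acc=(acc<<6)|0x33=0x24AB3
Completed: cp=U+24AB3 (starts at byte 1)
Byte[5]=FA: INVALID lead byte (not 0xxx/110x/1110/11110)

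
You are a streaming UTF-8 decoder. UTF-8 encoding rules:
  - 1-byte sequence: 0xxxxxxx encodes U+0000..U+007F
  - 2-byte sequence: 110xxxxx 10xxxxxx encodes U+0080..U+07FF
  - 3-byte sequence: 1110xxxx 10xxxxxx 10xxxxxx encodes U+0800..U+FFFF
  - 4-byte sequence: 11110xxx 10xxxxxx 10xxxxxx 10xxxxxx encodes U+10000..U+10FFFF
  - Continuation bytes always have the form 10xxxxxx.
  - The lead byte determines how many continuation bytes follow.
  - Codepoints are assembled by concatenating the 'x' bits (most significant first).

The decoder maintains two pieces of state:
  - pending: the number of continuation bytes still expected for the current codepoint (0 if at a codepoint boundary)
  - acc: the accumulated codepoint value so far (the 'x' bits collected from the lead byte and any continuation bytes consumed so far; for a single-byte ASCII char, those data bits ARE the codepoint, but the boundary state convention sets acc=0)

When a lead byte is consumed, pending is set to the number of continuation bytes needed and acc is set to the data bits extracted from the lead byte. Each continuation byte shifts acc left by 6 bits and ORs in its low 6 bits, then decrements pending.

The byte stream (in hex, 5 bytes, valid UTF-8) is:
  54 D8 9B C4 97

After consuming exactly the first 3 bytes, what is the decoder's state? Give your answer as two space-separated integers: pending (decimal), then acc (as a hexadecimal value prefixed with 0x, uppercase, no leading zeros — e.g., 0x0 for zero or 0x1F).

Byte[0]=54: 1-byte. pending=0, acc=0x0
Byte[1]=D8: 2-byte lead. pending=1, acc=0x18
Byte[2]=9B: continuation. acc=(acc<<6)|0x1B=0x61B, pending=0

Answer: 0 0x61B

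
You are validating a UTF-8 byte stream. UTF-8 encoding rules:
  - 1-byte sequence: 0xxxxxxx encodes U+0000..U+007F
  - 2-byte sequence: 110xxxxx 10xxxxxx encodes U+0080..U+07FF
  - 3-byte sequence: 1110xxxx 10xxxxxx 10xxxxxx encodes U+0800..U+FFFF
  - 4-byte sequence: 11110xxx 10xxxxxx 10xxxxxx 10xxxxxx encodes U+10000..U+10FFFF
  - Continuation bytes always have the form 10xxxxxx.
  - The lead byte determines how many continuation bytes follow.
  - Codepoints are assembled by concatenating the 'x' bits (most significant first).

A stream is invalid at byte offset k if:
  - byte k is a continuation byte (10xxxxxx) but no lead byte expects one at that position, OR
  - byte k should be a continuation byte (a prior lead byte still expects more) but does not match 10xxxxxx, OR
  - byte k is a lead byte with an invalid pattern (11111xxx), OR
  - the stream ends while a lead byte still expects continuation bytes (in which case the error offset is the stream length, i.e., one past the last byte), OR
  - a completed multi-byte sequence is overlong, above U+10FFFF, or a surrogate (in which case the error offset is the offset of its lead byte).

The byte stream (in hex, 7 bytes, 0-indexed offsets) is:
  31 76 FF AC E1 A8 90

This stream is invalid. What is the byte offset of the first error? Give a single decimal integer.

Byte[0]=31: 1-byte ASCII. cp=U+0031
Byte[1]=76: 1-byte ASCII. cp=U+0076
Byte[2]=FF: INVALID lead byte (not 0xxx/110x/1110/11110)

Answer: 2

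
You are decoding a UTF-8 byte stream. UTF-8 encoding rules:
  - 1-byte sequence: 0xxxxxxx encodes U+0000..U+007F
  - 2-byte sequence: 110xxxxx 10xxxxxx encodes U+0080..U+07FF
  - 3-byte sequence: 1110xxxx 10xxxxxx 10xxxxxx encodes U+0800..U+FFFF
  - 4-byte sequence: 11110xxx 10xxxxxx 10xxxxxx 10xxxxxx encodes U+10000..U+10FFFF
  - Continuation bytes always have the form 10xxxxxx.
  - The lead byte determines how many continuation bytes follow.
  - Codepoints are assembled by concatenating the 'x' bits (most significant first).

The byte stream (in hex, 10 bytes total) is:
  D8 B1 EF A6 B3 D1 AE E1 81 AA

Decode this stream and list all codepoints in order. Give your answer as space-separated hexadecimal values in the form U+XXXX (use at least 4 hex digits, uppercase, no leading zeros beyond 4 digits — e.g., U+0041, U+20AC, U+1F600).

Answer: U+0631 U+F9B3 U+046E U+106A

Derivation:
Byte[0]=D8: 2-byte lead, need 1 cont bytes. acc=0x18
Byte[1]=B1: continuation. acc=(acc<<6)|0x31=0x631
Completed: cp=U+0631 (starts at byte 0)
Byte[2]=EF: 3-byte lead, need 2 cont bytes. acc=0xF
Byte[3]=A6: continuation. acc=(acc<<6)|0x26=0x3E6
Byte[4]=B3: continuation. acc=(acc<<6)|0x33=0xF9B3
Completed: cp=U+F9B3 (starts at byte 2)
Byte[5]=D1: 2-byte lead, need 1 cont bytes. acc=0x11
Byte[6]=AE: continuation. acc=(acc<<6)|0x2E=0x46E
Completed: cp=U+046E (starts at byte 5)
Byte[7]=E1: 3-byte lead, need 2 cont bytes. acc=0x1
Byte[8]=81: continuation. acc=(acc<<6)|0x01=0x41
Byte[9]=AA: continuation. acc=(acc<<6)|0x2A=0x106A
Completed: cp=U+106A (starts at byte 7)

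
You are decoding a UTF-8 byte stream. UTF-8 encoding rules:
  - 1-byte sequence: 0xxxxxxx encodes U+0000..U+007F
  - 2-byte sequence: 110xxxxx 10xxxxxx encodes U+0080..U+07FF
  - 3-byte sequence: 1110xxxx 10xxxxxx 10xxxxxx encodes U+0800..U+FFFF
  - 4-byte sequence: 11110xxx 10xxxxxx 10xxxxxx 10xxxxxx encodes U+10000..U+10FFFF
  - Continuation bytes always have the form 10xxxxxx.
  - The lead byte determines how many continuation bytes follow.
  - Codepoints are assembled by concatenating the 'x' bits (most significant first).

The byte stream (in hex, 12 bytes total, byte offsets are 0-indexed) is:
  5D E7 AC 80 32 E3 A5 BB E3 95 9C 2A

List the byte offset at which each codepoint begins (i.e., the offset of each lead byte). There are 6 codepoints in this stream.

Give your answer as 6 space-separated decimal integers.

Answer: 0 1 4 5 8 11

Derivation:
Byte[0]=5D: 1-byte ASCII. cp=U+005D
Byte[1]=E7: 3-byte lead, need 2 cont bytes. acc=0x7
Byte[2]=AC: continuation. acc=(acc<<6)|0x2C=0x1EC
Byte[3]=80: continuation. acc=(acc<<6)|0x00=0x7B00
Completed: cp=U+7B00 (starts at byte 1)
Byte[4]=32: 1-byte ASCII. cp=U+0032
Byte[5]=E3: 3-byte lead, need 2 cont bytes. acc=0x3
Byte[6]=A5: continuation. acc=(acc<<6)|0x25=0xE5
Byte[7]=BB: continuation. acc=(acc<<6)|0x3B=0x397B
Completed: cp=U+397B (starts at byte 5)
Byte[8]=E3: 3-byte lead, need 2 cont bytes. acc=0x3
Byte[9]=95: continuation. acc=(acc<<6)|0x15=0xD5
Byte[10]=9C: continuation. acc=(acc<<6)|0x1C=0x355C
Completed: cp=U+355C (starts at byte 8)
Byte[11]=2A: 1-byte ASCII. cp=U+002A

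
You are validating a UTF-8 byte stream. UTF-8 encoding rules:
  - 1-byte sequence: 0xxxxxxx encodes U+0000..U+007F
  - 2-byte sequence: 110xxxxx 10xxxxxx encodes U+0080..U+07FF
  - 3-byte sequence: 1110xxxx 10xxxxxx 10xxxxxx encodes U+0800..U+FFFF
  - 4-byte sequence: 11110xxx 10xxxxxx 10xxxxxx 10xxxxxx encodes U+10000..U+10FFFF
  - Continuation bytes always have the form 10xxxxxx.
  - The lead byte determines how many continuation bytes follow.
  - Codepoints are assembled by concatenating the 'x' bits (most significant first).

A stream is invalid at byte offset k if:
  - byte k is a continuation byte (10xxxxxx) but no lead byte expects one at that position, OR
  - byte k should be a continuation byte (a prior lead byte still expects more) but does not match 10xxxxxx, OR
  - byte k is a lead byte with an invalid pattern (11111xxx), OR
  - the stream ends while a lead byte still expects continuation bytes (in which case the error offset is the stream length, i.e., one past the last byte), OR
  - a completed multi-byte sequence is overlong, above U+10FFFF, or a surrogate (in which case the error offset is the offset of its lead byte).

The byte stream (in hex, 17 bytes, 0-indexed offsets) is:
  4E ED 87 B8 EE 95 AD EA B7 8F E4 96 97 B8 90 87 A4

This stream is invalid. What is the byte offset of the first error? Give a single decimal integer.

Answer: 13

Derivation:
Byte[0]=4E: 1-byte ASCII. cp=U+004E
Byte[1]=ED: 3-byte lead, need 2 cont bytes. acc=0xD
Byte[2]=87: continuation. acc=(acc<<6)|0x07=0x347
Byte[3]=B8: continuation. acc=(acc<<6)|0x38=0xD1F8
Completed: cp=U+D1F8 (starts at byte 1)
Byte[4]=EE: 3-byte lead, need 2 cont bytes. acc=0xE
Byte[5]=95: continuation. acc=(acc<<6)|0x15=0x395
Byte[6]=AD: continuation. acc=(acc<<6)|0x2D=0xE56D
Completed: cp=U+E56D (starts at byte 4)
Byte[7]=EA: 3-byte lead, need 2 cont bytes. acc=0xA
Byte[8]=B7: continuation. acc=(acc<<6)|0x37=0x2B7
Byte[9]=8F: continuation. acc=(acc<<6)|0x0F=0xADCF
Completed: cp=U+ADCF (starts at byte 7)
Byte[10]=E4: 3-byte lead, need 2 cont bytes. acc=0x4
Byte[11]=96: continuation. acc=(acc<<6)|0x16=0x116
Byte[12]=97: continuation. acc=(acc<<6)|0x17=0x4597
Completed: cp=U+4597 (starts at byte 10)
Byte[13]=B8: INVALID lead byte (not 0xxx/110x/1110/11110)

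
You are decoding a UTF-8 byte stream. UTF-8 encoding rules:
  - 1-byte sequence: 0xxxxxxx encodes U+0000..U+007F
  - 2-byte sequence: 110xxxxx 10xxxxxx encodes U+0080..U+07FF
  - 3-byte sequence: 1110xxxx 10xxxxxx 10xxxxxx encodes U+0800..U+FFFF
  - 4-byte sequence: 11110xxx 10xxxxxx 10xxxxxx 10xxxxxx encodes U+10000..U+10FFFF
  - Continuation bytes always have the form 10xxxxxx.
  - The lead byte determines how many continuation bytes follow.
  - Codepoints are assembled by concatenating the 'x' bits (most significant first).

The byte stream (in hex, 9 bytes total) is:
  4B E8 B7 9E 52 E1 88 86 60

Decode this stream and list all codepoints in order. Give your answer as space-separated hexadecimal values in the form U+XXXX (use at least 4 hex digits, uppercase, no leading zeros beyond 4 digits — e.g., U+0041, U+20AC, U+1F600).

Answer: U+004B U+8DDE U+0052 U+1206 U+0060

Derivation:
Byte[0]=4B: 1-byte ASCII. cp=U+004B
Byte[1]=E8: 3-byte lead, need 2 cont bytes. acc=0x8
Byte[2]=B7: continuation. acc=(acc<<6)|0x37=0x237
Byte[3]=9E: continuation. acc=(acc<<6)|0x1E=0x8DDE
Completed: cp=U+8DDE (starts at byte 1)
Byte[4]=52: 1-byte ASCII. cp=U+0052
Byte[5]=E1: 3-byte lead, need 2 cont bytes. acc=0x1
Byte[6]=88: continuation. acc=(acc<<6)|0x08=0x48
Byte[7]=86: continuation. acc=(acc<<6)|0x06=0x1206
Completed: cp=U+1206 (starts at byte 5)
Byte[8]=60: 1-byte ASCII. cp=U+0060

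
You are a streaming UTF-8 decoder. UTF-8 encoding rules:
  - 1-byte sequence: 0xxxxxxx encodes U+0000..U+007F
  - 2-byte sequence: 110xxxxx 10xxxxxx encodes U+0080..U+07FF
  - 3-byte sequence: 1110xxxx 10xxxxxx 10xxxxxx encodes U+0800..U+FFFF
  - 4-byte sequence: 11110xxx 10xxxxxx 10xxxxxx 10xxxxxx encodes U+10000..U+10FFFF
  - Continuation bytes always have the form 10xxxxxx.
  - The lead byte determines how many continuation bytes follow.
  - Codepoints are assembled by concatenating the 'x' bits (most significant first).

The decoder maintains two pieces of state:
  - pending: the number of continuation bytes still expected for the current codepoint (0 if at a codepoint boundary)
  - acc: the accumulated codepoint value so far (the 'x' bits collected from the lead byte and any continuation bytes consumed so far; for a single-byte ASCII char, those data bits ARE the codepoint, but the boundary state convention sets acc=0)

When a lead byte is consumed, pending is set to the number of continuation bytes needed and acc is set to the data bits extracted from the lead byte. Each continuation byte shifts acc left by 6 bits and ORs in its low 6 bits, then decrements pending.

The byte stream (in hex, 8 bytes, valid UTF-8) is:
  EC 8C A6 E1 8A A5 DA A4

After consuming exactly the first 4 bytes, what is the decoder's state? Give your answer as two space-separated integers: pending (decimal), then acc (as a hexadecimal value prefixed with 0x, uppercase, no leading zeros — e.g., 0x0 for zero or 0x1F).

Answer: 2 0x1

Derivation:
Byte[0]=EC: 3-byte lead. pending=2, acc=0xC
Byte[1]=8C: continuation. acc=(acc<<6)|0x0C=0x30C, pending=1
Byte[2]=A6: continuation. acc=(acc<<6)|0x26=0xC326, pending=0
Byte[3]=E1: 3-byte lead. pending=2, acc=0x1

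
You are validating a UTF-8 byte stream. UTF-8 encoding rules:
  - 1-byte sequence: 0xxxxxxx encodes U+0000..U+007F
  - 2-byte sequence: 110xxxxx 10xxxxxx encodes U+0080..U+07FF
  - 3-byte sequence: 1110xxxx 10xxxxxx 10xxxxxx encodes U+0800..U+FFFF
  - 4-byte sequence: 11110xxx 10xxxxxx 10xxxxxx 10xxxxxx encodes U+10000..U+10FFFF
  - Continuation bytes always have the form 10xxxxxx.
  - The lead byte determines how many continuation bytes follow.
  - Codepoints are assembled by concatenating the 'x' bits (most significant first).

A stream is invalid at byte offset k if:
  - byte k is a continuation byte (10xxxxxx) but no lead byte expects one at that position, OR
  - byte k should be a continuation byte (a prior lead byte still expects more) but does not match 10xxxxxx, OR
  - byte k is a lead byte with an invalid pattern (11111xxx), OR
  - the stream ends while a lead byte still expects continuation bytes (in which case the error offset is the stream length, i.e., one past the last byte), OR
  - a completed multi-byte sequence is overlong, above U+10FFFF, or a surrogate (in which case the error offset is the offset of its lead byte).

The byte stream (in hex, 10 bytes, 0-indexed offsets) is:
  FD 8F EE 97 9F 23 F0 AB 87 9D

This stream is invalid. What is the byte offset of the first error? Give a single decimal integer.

Answer: 0

Derivation:
Byte[0]=FD: INVALID lead byte (not 0xxx/110x/1110/11110)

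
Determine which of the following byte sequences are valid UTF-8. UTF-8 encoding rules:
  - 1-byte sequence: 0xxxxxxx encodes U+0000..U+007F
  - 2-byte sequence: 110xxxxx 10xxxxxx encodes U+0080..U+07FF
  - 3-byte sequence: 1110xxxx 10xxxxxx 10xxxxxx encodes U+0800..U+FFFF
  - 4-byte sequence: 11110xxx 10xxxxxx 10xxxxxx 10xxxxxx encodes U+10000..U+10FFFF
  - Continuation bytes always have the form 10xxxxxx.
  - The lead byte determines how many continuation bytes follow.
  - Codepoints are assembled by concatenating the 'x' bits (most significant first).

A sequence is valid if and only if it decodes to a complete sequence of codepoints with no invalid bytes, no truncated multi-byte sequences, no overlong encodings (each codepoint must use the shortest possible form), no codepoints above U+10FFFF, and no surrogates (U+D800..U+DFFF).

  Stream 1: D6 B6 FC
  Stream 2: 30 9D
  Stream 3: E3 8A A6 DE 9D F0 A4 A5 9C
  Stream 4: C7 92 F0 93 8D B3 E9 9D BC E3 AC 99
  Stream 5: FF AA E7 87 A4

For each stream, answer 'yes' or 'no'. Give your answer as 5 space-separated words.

Stream 1: error at byte offset 2. INVALID
Stream 2: error at byte offset 1. INVALID
Stream 3: decodes cleanly. VALID
Stream 4: decodes cleanly. VALID
Stream 5: error at byte offset 0. INVALID

Answer: no no yes yes no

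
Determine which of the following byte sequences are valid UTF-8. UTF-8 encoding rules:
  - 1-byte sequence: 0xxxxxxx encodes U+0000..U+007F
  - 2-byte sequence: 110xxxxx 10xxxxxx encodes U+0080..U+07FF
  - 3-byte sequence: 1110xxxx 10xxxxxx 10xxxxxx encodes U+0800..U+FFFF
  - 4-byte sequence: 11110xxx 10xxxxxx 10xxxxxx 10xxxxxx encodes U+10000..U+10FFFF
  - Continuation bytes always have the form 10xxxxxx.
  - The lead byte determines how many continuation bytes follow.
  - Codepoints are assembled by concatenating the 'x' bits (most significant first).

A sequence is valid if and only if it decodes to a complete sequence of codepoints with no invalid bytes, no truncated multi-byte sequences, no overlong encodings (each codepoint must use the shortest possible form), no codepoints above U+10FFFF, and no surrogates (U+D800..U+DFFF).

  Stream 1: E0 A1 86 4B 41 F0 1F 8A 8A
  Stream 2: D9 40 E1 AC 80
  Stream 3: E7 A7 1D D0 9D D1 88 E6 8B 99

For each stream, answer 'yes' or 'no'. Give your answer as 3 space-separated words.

Answer: no no no

Derivation:
Stream 1: error at byte offset 6. INVALID
Stream 2: error at byte offset 1. INVALID
Stream 3: error at byte offset 2. INVALID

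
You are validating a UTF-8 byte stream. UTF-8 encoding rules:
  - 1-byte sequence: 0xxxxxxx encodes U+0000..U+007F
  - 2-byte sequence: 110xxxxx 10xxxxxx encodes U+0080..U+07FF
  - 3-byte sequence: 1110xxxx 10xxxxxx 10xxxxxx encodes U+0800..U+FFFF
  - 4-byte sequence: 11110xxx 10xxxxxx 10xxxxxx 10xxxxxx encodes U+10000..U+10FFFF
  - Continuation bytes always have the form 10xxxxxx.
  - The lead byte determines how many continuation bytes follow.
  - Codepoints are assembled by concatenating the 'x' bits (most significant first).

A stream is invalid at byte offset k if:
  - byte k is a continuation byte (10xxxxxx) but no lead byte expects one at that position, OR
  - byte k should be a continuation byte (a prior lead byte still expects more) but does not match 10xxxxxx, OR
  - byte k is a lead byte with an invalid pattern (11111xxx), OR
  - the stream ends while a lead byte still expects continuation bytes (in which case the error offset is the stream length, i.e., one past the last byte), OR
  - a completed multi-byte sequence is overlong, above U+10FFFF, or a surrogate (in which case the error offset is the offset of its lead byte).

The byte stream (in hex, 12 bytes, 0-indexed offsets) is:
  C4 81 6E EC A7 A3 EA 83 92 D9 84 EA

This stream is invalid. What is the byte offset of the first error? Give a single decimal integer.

Byte[0]=C4: 2-byte lead, need 1 cont bytes. acc=0x4
Byte[1]=81: continuation. acc=(acc<<6)|0x01=0x101
Completed: cp=U+0101 (starts at byte 0)
Byte[2]=6E: 1-byte ASCII. cp=U+006E
Byte[3]=EC: 3-byte lead, need 2 cont bytes. acc=0xC
Byte[4]=A7: continuation. acc=(acc<<6)|0x27=0x327
Byte[5]=A3: continuation. acc=(acc<<6)|0x23=0xC9E3
Completed: cp=U+C9E3 (starts at byte 3)
Byte[6]=EA: 3-byte lead, need 2 cont bytes. acc=0xA
Byte[7]=83: continuation. acc=(acc<<6)|0x03=0x283
Byte[8]=92: continuation. acc=(acc<<6)|0x12=0xA0D2
Completed: cp=U+A0D2 (starts at byte 6)
Byte[9]=D9: 2-byte lead, need 1 cont bytes. acc=0x19
Byte[10]=84: continuation. acc=(acc<<6)|0x04=0x644
Completed: cp=U+0644 (starts at byte 9)
Byte[11]=EA: 3-byte lead, need 2 cont bytes. acc=0xA
Byte[12]: stream ended, expected continuation. INVALID

Answer: 12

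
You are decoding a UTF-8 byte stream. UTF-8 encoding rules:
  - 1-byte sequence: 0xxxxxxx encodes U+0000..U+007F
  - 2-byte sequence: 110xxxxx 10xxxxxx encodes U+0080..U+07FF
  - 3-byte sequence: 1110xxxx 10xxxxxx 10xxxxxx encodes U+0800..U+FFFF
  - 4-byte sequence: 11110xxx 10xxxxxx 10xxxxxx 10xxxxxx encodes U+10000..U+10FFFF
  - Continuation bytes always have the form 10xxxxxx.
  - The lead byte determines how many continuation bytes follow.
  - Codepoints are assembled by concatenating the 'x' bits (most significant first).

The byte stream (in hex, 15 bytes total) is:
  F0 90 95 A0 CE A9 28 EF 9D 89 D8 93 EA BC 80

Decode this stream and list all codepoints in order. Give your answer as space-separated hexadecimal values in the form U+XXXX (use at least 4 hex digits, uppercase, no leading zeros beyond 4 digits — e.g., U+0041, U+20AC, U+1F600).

Byte[0]=F0: 4-byte lead, need 3 cont bytes. acc=0x0
Byte[1]=90: continuation. acc=(acc<<6)|0x10=0x10
Byte[2]=95: continuation. acc=(acc<<6)|0x15=0x415
Byte[3]=A0: continuation. acc=(acc<<6)|0x20=0x10560
Completed: cp=U+10560 (starts at byte 0)
Byte[4]=CE: 2-byte lead, need 1 cont bytes. acc=0xE
Byte[5]=A9: continuation. acc=(acc<<6)|0x29=0x3A9
Completed: cp=U+03A9 (starts at byte 4)
Byte[6]=28: 1-byte ASCII. cp=U+0028
Byte[7]=EF: 3-byte lead, need 2 cont bytes. acc=0xF
Byte[8]=9D: continuation. acc=(acc<<6)|0x1D=0x3DD
Byte[9]=89: continuation. acc=(acc<<6)|0x09=0xF749
Completed: cp=U+F749 (starts at byte 7)
Byte[10]=D8: 2-byte lead, need 1 cont bytes. acc=0x18
Byte[11]=93: continuation. acc=(acc<<6)|0x13=0x613
Completed: cp=U+0613 (starts at byte 10)
Byte[12]=EA: 3-byte lead, need 2 cont bytes. acc=0xA
Byte[13]=BC: continuation. acc=(acc<<6)|0x3C=0x2BC
Byte[14]=80: continuation. acc=(acc<<6)|0x00=0xAF00
Completed: cp=U+AF00 (starts at byte 12)

Answer: U+10560 U+03A9 U+0028 U+F749 U+0613 U+AF00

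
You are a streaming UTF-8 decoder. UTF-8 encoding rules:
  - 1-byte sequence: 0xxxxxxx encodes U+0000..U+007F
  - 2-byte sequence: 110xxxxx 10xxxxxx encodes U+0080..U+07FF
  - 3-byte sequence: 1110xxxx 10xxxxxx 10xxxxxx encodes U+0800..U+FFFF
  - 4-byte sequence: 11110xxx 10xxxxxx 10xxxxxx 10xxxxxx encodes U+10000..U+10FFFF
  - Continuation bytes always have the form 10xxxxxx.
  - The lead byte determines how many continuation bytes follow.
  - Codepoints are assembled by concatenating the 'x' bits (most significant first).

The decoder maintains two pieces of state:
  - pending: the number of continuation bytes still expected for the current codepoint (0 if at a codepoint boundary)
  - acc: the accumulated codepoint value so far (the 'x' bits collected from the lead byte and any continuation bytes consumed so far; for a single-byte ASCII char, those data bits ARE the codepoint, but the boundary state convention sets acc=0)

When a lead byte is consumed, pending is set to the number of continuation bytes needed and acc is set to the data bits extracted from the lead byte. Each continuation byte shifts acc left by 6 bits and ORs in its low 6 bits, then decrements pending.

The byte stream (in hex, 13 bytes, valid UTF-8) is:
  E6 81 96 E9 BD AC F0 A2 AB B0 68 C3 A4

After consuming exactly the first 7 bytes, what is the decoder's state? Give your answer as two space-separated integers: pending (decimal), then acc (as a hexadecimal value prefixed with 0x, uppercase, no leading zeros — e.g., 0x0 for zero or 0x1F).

Byte[0]=E6: 3-byte lead. pending=2, acc=0x6
Byte[1]=81: continuation. acc=(acc<<6)|0x01=0x181, pending=1
Byte[2]=96: continuation. acc=(acc<<6)|0x16=0x6056, pending=0
Byte[3]=E9: 3-byte lead. pending=2, acc=0x9
Byte[4]=BD: continuation. acc=(acc<<6)|0x3D=0x27D, pending=1
Byte[5]=AC: continuation. acc=(acc<<6)|0x2C=0x9F6C, pending=0
Byte[6]=F0: 4-byte lead. pending=3, acc=0x0

Answer: 3 0x0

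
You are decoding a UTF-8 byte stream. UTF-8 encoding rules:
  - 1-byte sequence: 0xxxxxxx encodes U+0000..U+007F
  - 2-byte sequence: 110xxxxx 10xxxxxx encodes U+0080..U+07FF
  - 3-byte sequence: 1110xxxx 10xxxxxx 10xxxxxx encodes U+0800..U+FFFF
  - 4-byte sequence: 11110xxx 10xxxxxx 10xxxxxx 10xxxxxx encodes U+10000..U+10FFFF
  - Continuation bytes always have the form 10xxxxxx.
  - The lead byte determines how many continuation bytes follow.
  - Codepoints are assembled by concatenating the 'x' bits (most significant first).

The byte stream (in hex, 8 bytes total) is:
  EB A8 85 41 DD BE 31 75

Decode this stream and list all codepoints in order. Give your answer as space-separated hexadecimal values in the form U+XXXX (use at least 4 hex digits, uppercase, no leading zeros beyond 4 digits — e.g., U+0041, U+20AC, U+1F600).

Byte[0]=EB: 3-byte lead, need 2 cont bytes. acc=0xB
Byte[1]=A8: continuation. acc=(acc<<6)|0x28=0x2E8
Byte[2]=85: continuation. acc=(acc<<6)|0x05=0xBA05
Completed: cp=U+BA05 (starts at byte 0)
Byte[3]=41: 1-byte ASCII. cp=U+0041
Byte[4]=DD: 2-byte lead, need 1 cont bytes. acc=0x1D
Byte[5]=BE: continuation. acc=(acc<<6)|0x3E=0x77E
Completed: cp=U+077E (starts at byte 4)
Byte[6]=31: 1-byte ASCII. cp=U+0031
Byte[7]=75: 1-byte ASCII. cp=U+0075

Answer: U+BA05 U+0041 U+077E U+0031 U+0075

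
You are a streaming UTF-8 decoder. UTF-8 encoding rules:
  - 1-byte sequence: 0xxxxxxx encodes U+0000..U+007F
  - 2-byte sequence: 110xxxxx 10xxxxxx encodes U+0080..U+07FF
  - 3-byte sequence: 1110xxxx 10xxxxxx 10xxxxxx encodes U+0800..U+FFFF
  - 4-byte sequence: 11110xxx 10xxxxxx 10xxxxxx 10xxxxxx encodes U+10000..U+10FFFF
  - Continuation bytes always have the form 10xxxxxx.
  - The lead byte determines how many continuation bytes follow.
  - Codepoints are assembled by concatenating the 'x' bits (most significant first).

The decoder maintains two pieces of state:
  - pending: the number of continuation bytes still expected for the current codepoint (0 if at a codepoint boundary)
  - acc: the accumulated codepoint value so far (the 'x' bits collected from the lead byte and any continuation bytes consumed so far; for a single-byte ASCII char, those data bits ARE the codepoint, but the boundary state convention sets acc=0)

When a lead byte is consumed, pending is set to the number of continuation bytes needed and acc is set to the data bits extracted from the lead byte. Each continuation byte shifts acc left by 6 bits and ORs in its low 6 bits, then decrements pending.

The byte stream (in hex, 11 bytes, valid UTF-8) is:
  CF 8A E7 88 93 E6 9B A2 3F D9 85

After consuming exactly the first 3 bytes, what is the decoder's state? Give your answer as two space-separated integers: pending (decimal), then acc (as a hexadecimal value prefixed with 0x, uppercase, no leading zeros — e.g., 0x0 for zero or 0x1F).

Answer: 2 0x7

Derivation:
Byte[0]=CF: 2-byte lead. pending=1, acc=0xF
Byte[1]=8A: continuation. acc=(acc<<6)|0x0A=0x3CA, pending=0
Byte[2]=E7: 3-byte lead. pending=2, acc=0x7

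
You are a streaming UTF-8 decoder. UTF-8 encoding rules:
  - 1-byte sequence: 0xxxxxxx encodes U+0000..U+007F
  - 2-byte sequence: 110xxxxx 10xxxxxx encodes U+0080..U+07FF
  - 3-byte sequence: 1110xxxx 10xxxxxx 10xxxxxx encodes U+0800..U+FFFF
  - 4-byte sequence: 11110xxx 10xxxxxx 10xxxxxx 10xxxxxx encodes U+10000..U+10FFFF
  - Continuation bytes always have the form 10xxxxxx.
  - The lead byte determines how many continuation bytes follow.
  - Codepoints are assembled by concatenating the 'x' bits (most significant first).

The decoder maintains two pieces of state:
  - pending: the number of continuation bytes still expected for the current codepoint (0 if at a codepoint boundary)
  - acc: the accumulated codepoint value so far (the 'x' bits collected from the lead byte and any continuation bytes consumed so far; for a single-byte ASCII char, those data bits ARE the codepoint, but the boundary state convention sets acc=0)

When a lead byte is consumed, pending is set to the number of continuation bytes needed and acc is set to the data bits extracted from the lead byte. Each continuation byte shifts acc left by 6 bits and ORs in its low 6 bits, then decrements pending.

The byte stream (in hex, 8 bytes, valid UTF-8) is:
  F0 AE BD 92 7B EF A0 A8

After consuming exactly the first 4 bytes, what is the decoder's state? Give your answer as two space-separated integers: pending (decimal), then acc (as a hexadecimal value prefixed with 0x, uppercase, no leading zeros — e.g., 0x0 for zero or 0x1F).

Byte[0]=F0: 4-byte lead. pending=3, acc=0x0
Byte[1]=AE: continuation. acc=(acc<<6)|0x2E=0x2E, pending=2
Byte[2]=BD: continuation. acc=(acc<<6)|0x3D=0xBBD, pending=1
Byte[3]=92: continuation. acc=(acc<<6)|0x12=0x2EF52, pending=0

Answer: 0 0x2EF52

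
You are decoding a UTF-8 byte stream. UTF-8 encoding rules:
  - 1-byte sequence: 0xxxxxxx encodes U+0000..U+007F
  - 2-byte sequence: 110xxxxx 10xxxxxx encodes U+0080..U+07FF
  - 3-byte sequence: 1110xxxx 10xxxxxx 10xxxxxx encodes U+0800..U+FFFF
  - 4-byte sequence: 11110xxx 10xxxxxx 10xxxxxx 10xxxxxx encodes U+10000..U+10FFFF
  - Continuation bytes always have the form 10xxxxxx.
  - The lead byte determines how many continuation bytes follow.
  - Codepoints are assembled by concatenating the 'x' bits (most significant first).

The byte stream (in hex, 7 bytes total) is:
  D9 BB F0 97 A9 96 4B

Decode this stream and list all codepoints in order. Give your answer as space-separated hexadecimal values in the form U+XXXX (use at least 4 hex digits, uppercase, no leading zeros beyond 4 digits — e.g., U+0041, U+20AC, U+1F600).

Byte[0]=D9: 2-byte lead, need 1 cont bytes. acc=0x19
Byte[1]=BB: continuation. acc=(acc<<6)|0x3B=0x67B
Completed: cp=U+067B (starts at byte 0)
Byte[2]=F0: 4-byte lead, need 3 cont bytes. acc=0x0
Byte[3]=97: continuation. acc=(acc<<6)|0x17=0x17
Byte[4]=A9: continuation. acc=(acc<<6)|0x29=0x5E9
Byte[5]=96: continuation. acc=(acc<<6)|0x16=0x17A56
Completed: cp=U+17A56 (starts at byte 2)
Byte[6]=4B: 1-byte ASCII. cp=U+004B

Answer: U+067B U+17A56 U+004B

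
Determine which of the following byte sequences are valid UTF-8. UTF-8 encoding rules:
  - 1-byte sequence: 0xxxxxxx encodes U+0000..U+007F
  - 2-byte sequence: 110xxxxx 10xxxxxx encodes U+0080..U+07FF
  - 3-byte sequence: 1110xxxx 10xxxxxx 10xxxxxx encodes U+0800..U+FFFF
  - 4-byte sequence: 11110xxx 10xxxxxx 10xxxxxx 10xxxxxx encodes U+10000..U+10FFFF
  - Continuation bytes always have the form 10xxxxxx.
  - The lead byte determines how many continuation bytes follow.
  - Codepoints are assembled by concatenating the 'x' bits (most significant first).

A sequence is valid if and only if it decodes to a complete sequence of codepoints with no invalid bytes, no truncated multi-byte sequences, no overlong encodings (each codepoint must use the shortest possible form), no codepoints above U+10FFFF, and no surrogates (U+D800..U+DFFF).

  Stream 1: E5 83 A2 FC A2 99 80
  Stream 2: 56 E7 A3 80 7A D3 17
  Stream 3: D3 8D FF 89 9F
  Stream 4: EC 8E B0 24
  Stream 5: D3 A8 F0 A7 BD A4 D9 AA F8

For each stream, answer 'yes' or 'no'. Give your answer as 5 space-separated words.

Answer: no no no yes no

Derivation:
Stream 1: error at byte offset 3. INVALID
Stream 2: error at byte offset 6. INVALID
Stream 3: error at byte offset 2. INVALID
Stream 4: decodes cleanly. VALID
Stream 5: error at byte offset 8. INVALID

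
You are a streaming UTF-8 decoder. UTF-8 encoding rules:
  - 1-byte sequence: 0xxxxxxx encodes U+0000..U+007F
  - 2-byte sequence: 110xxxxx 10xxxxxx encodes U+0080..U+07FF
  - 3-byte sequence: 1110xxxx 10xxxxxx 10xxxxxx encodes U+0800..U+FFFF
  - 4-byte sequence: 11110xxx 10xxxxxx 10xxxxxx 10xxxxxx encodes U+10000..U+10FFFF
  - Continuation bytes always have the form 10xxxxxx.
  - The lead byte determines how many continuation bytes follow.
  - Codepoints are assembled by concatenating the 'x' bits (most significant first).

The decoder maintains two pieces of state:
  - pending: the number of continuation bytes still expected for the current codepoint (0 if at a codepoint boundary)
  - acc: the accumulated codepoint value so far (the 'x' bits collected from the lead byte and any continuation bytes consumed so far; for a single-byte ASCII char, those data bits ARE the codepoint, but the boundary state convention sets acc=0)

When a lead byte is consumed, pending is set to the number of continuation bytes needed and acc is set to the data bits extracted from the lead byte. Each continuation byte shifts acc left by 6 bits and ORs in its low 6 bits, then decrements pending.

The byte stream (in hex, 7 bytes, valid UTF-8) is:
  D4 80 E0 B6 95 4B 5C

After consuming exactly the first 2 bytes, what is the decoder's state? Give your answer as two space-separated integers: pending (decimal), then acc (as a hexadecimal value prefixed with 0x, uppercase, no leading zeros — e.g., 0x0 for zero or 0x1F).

Answer: 0 0x500

Derivation:
Byte[0]=D4: 2-byte lead. pending=1, acc=0x14
Byte[1]=80: continuation. acc=(acc<<6)|0x00=0x500, pending=0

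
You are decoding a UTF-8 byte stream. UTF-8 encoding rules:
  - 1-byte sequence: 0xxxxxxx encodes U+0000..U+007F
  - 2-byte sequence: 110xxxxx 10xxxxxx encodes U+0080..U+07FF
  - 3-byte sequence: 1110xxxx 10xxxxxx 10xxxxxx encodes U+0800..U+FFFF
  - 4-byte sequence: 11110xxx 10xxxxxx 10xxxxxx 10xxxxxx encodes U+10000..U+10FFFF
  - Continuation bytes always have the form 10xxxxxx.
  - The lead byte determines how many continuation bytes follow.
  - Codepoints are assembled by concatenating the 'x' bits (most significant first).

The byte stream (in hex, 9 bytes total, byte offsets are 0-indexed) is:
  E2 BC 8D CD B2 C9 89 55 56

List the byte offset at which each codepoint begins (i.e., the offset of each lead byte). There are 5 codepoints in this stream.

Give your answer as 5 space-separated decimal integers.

Answer: 0 3 5 7 8

Derivation:
Byte[0]=E2: 3-byte lead, need 2 cont bytes. acc=0x2
Byte[1]=BC: continuation. acc=(acc<<6)|0x3C=0xBC
Byte[2]=8D: continuation. acc=(acc<<6)|0x0D=0x2F0D
Completed: cp=U+2F0D (starts at byte 0)
Byte[3]=CD: 2-byte lead, need 1 cont bytes. acc=0xD
Byte[4]=B2: continuation. acc=(acc<<6)|0x32=0x372
Completed: cp=U+0372 (starts at byte 3)
Byte[5]=C9: 2-byte lead, need 1 cont bytes. acc=0x9
Byte[6]=89: continuation. acc=(acc<<6)|0x09=0x249
Completed: cp=U+0249 (starts at byte 5)
Byte[7]=55: 1-byte ASCII. cp=U+0055
Byte[8]=56: 1-byte ASCII. cp=U+0056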